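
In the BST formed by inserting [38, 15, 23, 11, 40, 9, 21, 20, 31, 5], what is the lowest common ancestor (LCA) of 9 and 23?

Tree insertion order: [38, 15, 23, 11, 40, 9, 21, 20, 31, 5]
Tree (level-order array): [38, 15, 40, 11, 23, None, None, 9, None, 21, 31, 5, None, 20]
In a BST, the LCA of p=9, q=23 is the first node v on the
root-to-leaf path with p <= v <= q (go left if both < v, right if both > v).
Walk from root:
  at 38: both 9 and 23 < 38, go left
  at 15: 9 <= 15 <= 23, this is the LCA
LCA = 15


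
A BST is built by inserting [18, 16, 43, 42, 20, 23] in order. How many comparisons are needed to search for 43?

Search path for 43: 18 -> 43
Found: True
Comparisons: 2


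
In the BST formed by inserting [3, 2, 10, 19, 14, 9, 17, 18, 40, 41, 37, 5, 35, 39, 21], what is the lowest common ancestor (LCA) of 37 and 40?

Tree insertion order: [3, 2, 10, 19, 14, 9, 17, 18, 40, 41, 37, 5, 35, 39, 21]
Tree (level-order array): [3, 2, 10, None, None, 9, 19, 5, None, 14, 40, None, None, None, 17, 37, 41, None, 18, 35, 39, None, None, None, None, 21]
In a BST, the LCA of p=37, q=40 is the first node v on the
root-to-leaf path with p <= v <= q (go left if both < v, right if both > v).
Walk from root:
  at 3: both 37 and 40 > 3, go right
  at 10: both 37 and 40 > 10, go right
  at 19: both 37 and 40 > 19, go right
  at 40: 37 <= 40 <= 40, this is the LCA
LCA = 40


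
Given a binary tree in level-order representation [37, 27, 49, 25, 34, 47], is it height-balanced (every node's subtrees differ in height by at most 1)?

Tree (level-order array): [37, 27, 49, 25, 34, 47]
Definition: a tree is height-balanced if, at every node, |h(left) - h(right)| <= 1 (empty subtree has height -1).
Bottom-up per-node check:
  node 25: h_left=-1, h_right=-1, diff=0 [OK], height=0
  node 34: h_left=-1, h_right=-1, diff=0 [OK], height=0
  node 27: h_left=0, h_right=0, diff=0 [OK], height=1
  node 47: h_left=-1, h_right=-1, diff=0 [OK], height=0
  node 49: h_left=0, h_right=-1, diff=1 [OK], height=1
  node 37: h_left=1, h_right=1, diff=0 [OK], height=2
All nodes satisfy the balance condition.
Result: Balanced


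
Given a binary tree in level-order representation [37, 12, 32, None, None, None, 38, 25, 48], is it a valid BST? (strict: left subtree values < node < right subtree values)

Level-order array: [37, 12, 32, None, None, None, 38, 25, 48]
Validate using subtree bounds (lo, hi): at each node, require lo < value < hi,
then recurse left with hi=value and right with lo=value.
Preorder trace (stopping at first violation):
  at node 37 with bounds (-inf, +inf): OK
  at node 12 with bounds (-inf, 37): OK
  at node 32 with bounds (37, +inf): VIOLATION
Node 32 violates its bound: not (37 < 32 < +inf).
Result: Not a valid BST


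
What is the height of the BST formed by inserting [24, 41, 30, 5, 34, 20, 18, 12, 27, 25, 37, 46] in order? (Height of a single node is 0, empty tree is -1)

Insertion order: [24, 41, 30, 5, 34, 20, 18, 12, 27, 25, 37, 46]
Tree (level-order array): [24, 5, 41, None, 20, 30, 46, 18, None, 27, 34, None, None, 12, None, 25, None, None, 37]
Compute height bottom-up (empty subtree = -1):
  height(12) = 1 + max(-1, -1) = 0
  height(18) = 1 + max(0, -1) = 1
  height(20) = 1 + max(1, -1) = 2
  height(5) = 1 + max(-1, 2) = 3
  height(25) = 1 + max(-1, -1) = 0
  height(27) = 1 + max(0, -1) = 1
  height(37) = 1 + max(-1, -1) = 0
  height(34) = 1 + max(-1, 0) = 1
  height(30) = 1 + max(1, 1) = 2
  height(46) = 1 + max(-1, -1) = 0
  height(41) = 1 + max(2, 0) = 3
  height(24) = 1 + max(3, 3) = 4
Height = 4


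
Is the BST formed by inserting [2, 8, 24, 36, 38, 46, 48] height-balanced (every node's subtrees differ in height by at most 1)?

Tree (level-order array): [2, None, 8, None, 24, None, 36, None, 38, None, 46, None, 48]
Definition: a tree is height-balanced if, at every node, |h(left) - h(right)| <= 1 (empty subtree has height -1).
Bottom-up per-node check:
  node 48: h_left=-1, h_right=-1, diff=0 [OK], height=0
  node 46: h_left=-1, h_right=0, diff=1 [OK], height=1
  node 38: h_left=-1, h_right=1, diff=2 [FAIL (|-1-1|=2 > 1)], height=2
  node 36: h_left=-1, h_right=2, diff=3 [FAIL (|-1-2|=3 > 1)], height=3
  node 24: h_left=-1, h_right=3, diff=4 [FAIL (|-1-3|=4 > 1)], height=4
  node 8: h_left=-1, h_right=4, diff=5 [FAIL (|-1-4|=5 > 1)], height=5
  node 2: h_left=-1, h_right=5, diff=6 [FAIL (|-1-5|=6 > 1)], height=6
Node 38 violates the condition: |-1 - 1| = 2 > 1.
Result: Not balanced


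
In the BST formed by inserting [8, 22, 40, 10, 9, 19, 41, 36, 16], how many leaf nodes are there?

Tree built from: [8, 22, 40, 10, 9, 19, 41, 36, 16]
Tree (level-order array): [8, None, 22, 10, 40, 9, 19, 36, 41, None, None, 16]
Rule: A leaf has 0 children.
Per-node child counts:
  node 8: 1 child(ren)
  node 22: 2 child(ren)
  node 10: 2 child(ren)
  node 9: 0 child(ren)
  node 19: 1 child(ren)
  node 16: 0 child(ren)
  node 40: 2 child(ren)
  node 36: 0 child(ren)
  node 41: 0 child(ren)
Matching nodes: [9, 16, 36, 41]
Count of leaf nodes: 4


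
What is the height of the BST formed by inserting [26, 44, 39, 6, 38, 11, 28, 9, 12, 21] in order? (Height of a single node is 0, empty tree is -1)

Insertion order: [26, 44, 39, 6, 38, 11, 28, 9, 12, 21]
Tree (level-order array): [26, 6, 44, None, 11, 39, None, 9, 12, 38, None, None, None, None, 21, 28]
Compute height bottom-up (empty subtree = -1):
  height(9) = 1 + max(-1, -1) = 0
  height(21) = 1 + max(-1, -1) = 0
  height(12) = 1 + max(-1, 0) = 1
  height(11) = 1 + max(0, 1) = 2
  height(6) = 1 + max(-1, 2) = 3
  height(28) = 1 + max(-1, -1) = 0
  height(38) = 1 + max(0, -1) = 1
  height(39) = 1 + max(1, -1) = 2
  height(44) = 1 + max(2, -1) = 3
  height(26) = 1 + max(3, 3) = 4
Height = 4


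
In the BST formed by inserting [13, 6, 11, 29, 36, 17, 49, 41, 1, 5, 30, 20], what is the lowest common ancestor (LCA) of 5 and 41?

Tree insertion order: [13, 6, 11, 29, 36, 17, 49, 41, 1, 5, 30, 20]
Tree (level-order array): [13, 6, 29, 1, 11, 17, 36, None, 5, None, None, None, 20, 30, 49, None, None, None, None, None, None, 41]
In a BST, the LCA of p=5, q=41 is the first node v on the
root-to-leaf path with p <= v <= q (go left if both < v, right if both > v).
Walk from root:
  at 13: 5 <= 13 <= 41, this is the LCA
LCA = 13


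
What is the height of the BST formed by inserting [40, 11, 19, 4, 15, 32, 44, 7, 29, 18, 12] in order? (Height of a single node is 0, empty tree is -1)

Insertion order: [40, 11, 19, 4, 15, 32, 44, 7, 29, 18, 12]
Tree (level-order array): [40, 11, 44, 4, 19, None, None, None, 7, 15, 32, None, None, 12, 18, 29]
Compute height bottom-up (empty subtree = -1):
  height(7) = 1 + max(-1, -1) = 0
  height(4) = 1 + max(-1, 0) = 1
  height(12) = 1 + max(-1, -1) = 0
  height(18) = 1 + max(-1, -1) = 0
  height(15) = 1 + max(0, 0) = 1
  height(29) = 1 + max(-1, -1) = 0
  height(32) = 1 + max(0, -1) = 1
  height(19) = 1 + max(1, 1) = 2
  height(11) = 1 + max(1, 2) = 3
  height(44) = 1 + max(-1, -1) = 0
  height(40) = 1 + max(3, 0) = 4
Height = 4


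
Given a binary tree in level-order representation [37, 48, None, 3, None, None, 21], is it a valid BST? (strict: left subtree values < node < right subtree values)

Level-order array: [37, 48, None, 3, None, None, 21]
Validate using subtree bounds (lo, hi): at each node, require lo < value < hi,
then recurse left with hi=value and right with lo=value.
Preorder trace (stopping at first violation):
  at node 37 with bounds (-inf, +inf): OK
  at node 48 with bounds (-inf, 37): VIOLATION
Node 48 violates its bound: not (-inf < 48 < 37).
Result: Not a valid BST


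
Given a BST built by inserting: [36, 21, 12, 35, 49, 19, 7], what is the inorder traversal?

Tree insertion order: [36, 21, 12, 35, 49, 19, 7]
Tree (level-order array): [36, 21, 49, 12, 35, None, None, 7, 19]
Inorder traversal: [7, 12, 19, 21, 35, 36, 49]


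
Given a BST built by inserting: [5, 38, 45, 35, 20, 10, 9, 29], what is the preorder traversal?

Tree insertion order: [5, 38, 45, 35, 20, 10, 9, 29]
Tree (level-order array): [5, None, 38, 35, 45, 20, None, None, None, 10, 29, 9]
Preorder traversal: [5, 38, 35, 20, 10, 9, 29, 45]


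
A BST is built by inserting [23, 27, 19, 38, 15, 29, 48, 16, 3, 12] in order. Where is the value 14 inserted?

Starting tree (level order): [23, 19, 27, 15, None, None, 38, 3, 16, 29, 48, None, 12]
Insertion path: 23 -> 19 -> 15 -> 3 -> 12
Result: insert 14 as right child of 12
Final tree (level order): [23, 19, 27, 15, None, None, 38, 3, 16, 29, 48, None, 12, None, None, None, None, None, None, None, 14]


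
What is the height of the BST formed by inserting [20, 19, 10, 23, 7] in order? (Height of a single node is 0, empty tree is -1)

Insertion order: [20, 19, 10, 23, 7]
Tree (level-order array): [20, 19, 23, 10, None, None, None, 7]
Compute height bottom-up (empty subtree = -1):
  height(7) = 1 + max(-1, -1) = 0
  height(10) = 1 + max(0, -1) = 1
  height(19) = 1 + max(1, -1) = 2
  height(23) = 1 + max(-1, -1) = 0
  height(20) = 1 + max(2, 0) = 3
Height = 3


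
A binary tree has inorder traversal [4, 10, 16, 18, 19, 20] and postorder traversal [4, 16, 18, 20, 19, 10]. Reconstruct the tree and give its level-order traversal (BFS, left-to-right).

Inorder:   [4, 10, 16, 18, 19, 20]
Postorder: [4, 16, 18, 20, 19, 10]
Algorithm: postorder visits root last, so walk postorder right-to-left;
each value is the root of the current inorder slice — split it at that
value, recurse on the right subtree first, then the left.
Recursive splits:
  root=10; inorder splits into left=[4], right=[16, 18, 19, 20]
  root=19; inorder splits into left=[16, 18], right=[20]
  root=20; inorder splits into left=[], right=[]
  root=18; inorder splits into left=[16], right=[]
  root=16; inorder splits into left=[], right=[]
  root=4; inorder splits into left=[], right=[]
Reconstructed level-order: [10, 4, 19, 18, 20, 16]


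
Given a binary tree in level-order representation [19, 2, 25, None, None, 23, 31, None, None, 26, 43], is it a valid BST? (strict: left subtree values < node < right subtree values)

Level-order array: [19, 2, 25, None, None, 23, 31, None, None, 26, 43]
Validate using subtree bounds (lo, hi): at each node, require lo < value < hi,
then recurse left with hi=value and right with lo=value.
Preorder trace (stopping at first violation):
  at node 19 with bounds (-inf, +inf): OK
  at node 2 with bounds (-inf, 19): OK
  at node 25 with bounds (19, +inf): OK
  at node 23 with bounds (19, 25): OK
  at node 31 with bounds (25, +inf): OK
  at node 26 with bounds (25, 31): OK
  at node 43 with bounds (31, +inf): OK
No violation found at any node.
Result: Valid BST


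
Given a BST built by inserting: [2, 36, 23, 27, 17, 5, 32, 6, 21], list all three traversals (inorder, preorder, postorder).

Tree insertion order: [2, 36, 23, 27, 17, 5, 32, 6, 21]
Tree (level-order array): [2, None, 36, 23, None, 17, 27, 5, 21, None, 32, None, 6]
Inorder (L, root, R): [2, 5, 6, 17, 21, 23, 27, 32, 36]
Preorder (root, L, R): [2, 36, 23, 17, 5, 6, 21, 27, 32]
Postorder (L, R, root): [6, 5, 21, 17, 32, 27, 23, 36, 2]


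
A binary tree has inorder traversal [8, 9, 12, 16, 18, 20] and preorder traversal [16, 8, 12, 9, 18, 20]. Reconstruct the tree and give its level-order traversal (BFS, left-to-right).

Inorder:  [8, 9, 12, 16, 18, 20]
Preorder: [16, 8, 12, 9, 18, 20]
Algorithm: preorder visits root first, so consume preorder in order;
for each root, split the current inorder slice at that value into
left-subtree inorder and right-subtree inorder, then recurse.
Recursive splits:
  root=16; inorder splits into left=[8, 9, 12], right=[18, 20]
  root=8; inorder splits into left=[], right=[9, 12]
  root=12; inorder splits into left=[9], right=[]
  root=9; inorder splits into left=[], right=[]
  root=18; inorder splits into left=[], right=[20]
  root=20; inorder splits into left=[], right=[]
Reconstructed level-order: [16, 8, 18, 12, 20, 9]


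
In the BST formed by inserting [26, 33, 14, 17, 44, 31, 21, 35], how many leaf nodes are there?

Tree built from: [26, 33, 14, 17, 44, 31, 21, 35]
Tree (level-order array): [26, 14, 33, None, 17, 31, 44, None, 21, None, None, 35]
Rule: A leaf has 0 children.
Per-node child counts:
  node 26: 2 child(ren)
  node 14: 1 child(ren)
  node 17: 1 child(ren)
  node 21: 0 child(ren)
  node 33: 2 child(ren)
  node 31: 0 child(ren)
  node 44: 1 child(ren)
  node 35: 0 child(ren)
Matching nodes: [21, 31, 35]
Count of leaf nodes: 3


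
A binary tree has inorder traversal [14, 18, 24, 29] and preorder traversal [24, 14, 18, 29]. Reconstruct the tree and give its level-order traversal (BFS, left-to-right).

Inorder:  [14, 18, 24, 29]
Preorder: [24, 14, 18, 29]
Algorithm: preorder visits root first, so consume preorder in order;
for each root, split the current inorder slice at that value into
left-subtree inorder and right-subtree inorder, then recurse.
Recursive splits:
  root=24; inorder splits into left=[14, 18], right=[29]
  root=14; inorder splits into left=[], right=[18]
  root=18; inorder splits into left=[], right=[]
  root=29; inorder splits into left=[], right=[]
Reconstructed level-order: [24, 14, 29, 18]


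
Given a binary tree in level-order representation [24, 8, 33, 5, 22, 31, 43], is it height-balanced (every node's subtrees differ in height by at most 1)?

Tree (level-order array): [24, 8, 33, 5, 22, 31, 43]
Definition: a tree is height-balanced if, at every node, |h(left) - h(right)| <= 1 (empty subtree has height -1).
Bottom-up per-node check:
  node 5: h_left=-1, h_right=-1, diff=0 [OK], height=0
  node 22: h_left=-1, h_right=-1, diff=0 [OK], height=0
  node 8: h_left=0, h_right=0, diff=0 [OK], height=1
  node 31: h_left=-1, h_right=-1, diff=0 [OK], height=0
  node 43: h_left=-1, h_right=-1, diff=0 [OK], height=0
  node 33: h_left=0, h_right=0, diff=0 [OK], height=1
  node 24: h_left=1, h_right=1, diff=0 [OK], height=2
All nodes satisfy the balance condition.
Result: Balanced


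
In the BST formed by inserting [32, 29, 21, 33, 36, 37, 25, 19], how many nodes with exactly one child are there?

Tree built from: [32, 29, 21, 33, 36, 37, 25, 19]
Tree (level-order array): [32, 29, 33, 21, None, None, 36, 19, 25, None, 37]
Rule: These are nodes with exactly 1 non-null child.
Per-node child counts:
  node 32: 2 child(ren)
  node 29: 1 child(ren)
  node 21: 2 child(ren)
  node 19: 0 child(ren)
  node 25: 0 child(ren)
  node 33: 1 child(ren)
  node 36: 1 child(ren)
  node 37: 0 child(ren)
Matching nodes: [29, 33, 36]
Count of nodes with exactly one child: 3


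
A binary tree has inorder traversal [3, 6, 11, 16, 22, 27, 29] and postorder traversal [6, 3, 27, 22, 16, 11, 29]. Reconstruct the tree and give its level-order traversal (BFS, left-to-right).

Inorder:   [3, 6, 11, 16, 22, 27, 29]
Postorder: [6, 3, 27, 22, 16, 11, 29]
Algorithm: postorder visits root last, so walk postorder right-to-left;
each value is the root of the current inorder slice — split it at that
value, recurse on the right subtree first, then the left.
Recursive splits:
  root=29; inorder splits into left=[3, 6, 11, 16, 22, 27], right=[]
  root=11; inorder splits into left=[3, 6], right=[16, 22, 27]
  root=16; inorder splits into left=[], right=[22, 27]
  root=22; inorder splits into left=[], right=[27]
  root=27; inorder splits into left=[], right=[]
  root=3; inorder splits into left=[], right=[6]
  root=6; inorder splits into left=[], right=[]
Reconstructed level-order: [29, 11, 3, 16, 6, 22, 27]


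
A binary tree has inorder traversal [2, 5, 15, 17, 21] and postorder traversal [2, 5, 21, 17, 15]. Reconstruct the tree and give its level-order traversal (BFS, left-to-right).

Inorder:   [2, 5, 15, 17, 21]
Postorder: [2, 5, 21, 17, 15]
Algorithm: postorder visits root last, so walk postorder right-to-left;
each value is the root of the current inorder slice — split it at that
value, recurse on the right subtree first, then the left.
Recursive splits:
  root=15; inorder splits into left=[2, 5], right=[17, 21]
  root=17; inorder splits into left=[], right=[21]
  root=21; inorder splits into left=[], right=[]
  root=5; inorder splits into left=[2], right=[]
  root=2; inorder splits into left=[], right=[]
Reconstructed level-order: [15, 5, 17, 2, 21]


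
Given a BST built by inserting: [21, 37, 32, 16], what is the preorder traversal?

Tree insertion order: [21, 37, 32, 16]
Tree (level-order array): [21, 16, 37, None, None, 32]
Preorder traversal: [21, 16, 37, 32]


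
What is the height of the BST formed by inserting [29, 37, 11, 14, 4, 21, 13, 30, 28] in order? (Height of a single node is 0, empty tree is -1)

Insertion order: [29, 37, 11, 14, 4, 21, 13, 30, 28]
Tree (level-order array): [29, 11, 37, 4, 14, 30, None, None, None, 13, 21, None, None, None, None, None, 28]
Compute height bottom-up (empty subtree = -1):
  height(4) = 1 + max(-1, -1) = 0
  height(13) = 1 + max(-1, -1) = 0
  height(28) = 1 + max(-1, -1) = 0
  height(21) = 1 + max(-1, 0) = 1
  height(14) = 1 + max(0, 1) = 2
  height(11) = 1 + max(0, 2) = 3
  height(30) = 1 + max(-1, -1) = 0
  height(37) = 1 + max(0, -1) = 1
  height(29) = 1 + max(3, 1) = 4
Height = 4


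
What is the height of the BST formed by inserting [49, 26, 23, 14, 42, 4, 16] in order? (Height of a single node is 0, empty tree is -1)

Insertion order: [49, 26, 23, 14, 42, 4, 16]
Tree (level-order array): [49, 26, None, 23, 42, 14, None, None, None, 4, 16]
Compute height bottom-up (empty subtree = -1):
  height(4) = 1 + max(-1, -1) = 0
  height(16) = 1 + max(-1, -1) = 0
  height(14) = 1 + max(0, 0) = 1
  height(23) = 1 + max(1, -1) = 2
  height(42) = 1 + max(-1, -1) = 0
  height(26) = 1 + max(2, 0) = 3
  height(49) = 1 + max(3, -1) = 4
Height = 4


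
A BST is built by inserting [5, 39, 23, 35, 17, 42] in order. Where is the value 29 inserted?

Starting tree (level order): [5, None, 39, 23, 42, 17, 35]
Insertion path: 5 -> 39 -> 23 -> 35
Result: insert 29 as left child of 35
Final tree (level order): [5, None, 39, 23, 42, 17, 35, None, None, None, None, 29]


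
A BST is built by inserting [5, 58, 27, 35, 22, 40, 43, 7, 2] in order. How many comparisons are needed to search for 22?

Search path for 22: 5 -> 58 -> 27 -> 22
Found: True
Comparisons: 4


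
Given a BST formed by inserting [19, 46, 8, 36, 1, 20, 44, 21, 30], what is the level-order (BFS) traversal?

Tree insertion order: [19, 46, 8, 36, 1, 20, 44, 21, 30]
Tree (level-order array): [19, 8, 46, 1, None, 36, None, None, None, 20, 44, None, 21, None, None, None, 30]
BFS from the root, enqueuing left then right child of each popped node:
  queue [19] -> pop 19, enqueue [8, 46], visited so far: [19]
  queue [8, 46] -> pop 8, enqueue [1], visited so far: [19, 8]
  queue [46, 1] -> pop 46, enqueue [36], visited so far: [19, 8, 46]
  queue [1, 36] -> pop 1, enqueue [none], visited so far: [19, 8, 46, 1]
  queue [36] -> pop 36, enqueue [20, 44], visited so far: [19, 8, 46, 1, 36]
  queue [20, 44] -> pop 20, enqueue [21], visited so far: [19, 8, 46, 1, 36, 20]
  queue [44, 21] -> pop 44, enqueue [none], visited so far: [19, 8, 46, 1, 36, 20, 44]
  queue [21] -> pop 21, enqueue [30], visited so far: [19, 8, 46, 1, 36, 20, 44, 21]
  queue [30] -> pop 30, enqueue [none], visited so far: [19, 8, 46, 1, 36, 20, 44, 21, 30]
Result: [19, 8, 46, 1, 36, 20, 44, 21, 30]


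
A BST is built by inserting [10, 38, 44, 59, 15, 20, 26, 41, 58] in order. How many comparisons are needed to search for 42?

Search path for 42: 10 -> 38 -> 44 -> 41
Found: False
Comparisons: 4


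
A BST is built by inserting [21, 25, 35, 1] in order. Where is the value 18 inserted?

Starting tree (level order): [21, 1, 25, None, None, None, 35]
Insertion path: 21 -> 1
Result: insert 18 as right child of 1
Final tree (level order): [21, 1, 25, None, 18, None, 35]


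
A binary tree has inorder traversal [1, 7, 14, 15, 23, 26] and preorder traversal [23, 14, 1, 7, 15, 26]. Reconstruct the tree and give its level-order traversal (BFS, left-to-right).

Inorder:  [1, 7, 14, 15, 23, 26]
Preorder: [23, 14, 1, 7, 15, 26]
Algorithm: preorder visits root first, so consume preorder in order;
for each root, split the current inorder slice at that value into
left-subtree inorder and right-subtree inorder, then recurse.
Recursive splits:
  root=23; inorder splits into left=[1, 7, 14, 15], right=[26]
  root=14; inorder splits into left=[1, 7], right=[15]
  root=1; inorder splits into left=[], right=[7]
  root=7; inorder splits into left=[], right=[]
  root=15; inorder splits into left=[], right=[]
  root=26; inorder splits into left=[], right=[]
Reconstructed level-order: [23, 14, 26, 1, 15, 7]


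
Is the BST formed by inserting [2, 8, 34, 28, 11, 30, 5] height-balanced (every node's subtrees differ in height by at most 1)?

Tree (level-order array): [2, None, 8, 5, 34, None, None, 28, None, 11, 30]
Definition: a tree is height-balanced if, at every node, |h(left) - h(right)| <= 1 (empty subtree has height -1).
Bottom-up per-node check:
  node 5: h_left=-1, h_right=-1, diff=0 [OK], height=0
  node 11: h_left=-1, h_right=-1, diff=0 [OK], height=0
  node 30: h_left=-1, h_right=-1, diff=0 [OK], height=0
  node 28: h_left=0, h_right=0, diff=0 [OK], height=1
  node 34: h_left=1, h_right=-1, diff=2 [FAIL (|1--1|=2 > 1)], height=2
  node 8: h_left=0, h_right=2, diff=2 [FAIL (|0-2|=2 > 1)], height=3
  node 2: h_left=-1, h_right=3, diff=4 [FAIL (|-1-3|=4 > 1)], height=4
Node 34 violates the condition: |1 - -1| = 2 > 1.
Result: Not balanced


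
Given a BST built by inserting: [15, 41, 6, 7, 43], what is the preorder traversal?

Tree insertion order: [15, 41, 6, 7, 43]
Tree (level-order array): [15, 6, 41, None, 7, None, 43]
Preorder traversal: [15, 6, 7, 41, 43]


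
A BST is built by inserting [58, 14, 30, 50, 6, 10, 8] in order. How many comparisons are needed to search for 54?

Search path for 54: 58 -> 14 -> 30 -> 50
Found: False
Comparisons: 4


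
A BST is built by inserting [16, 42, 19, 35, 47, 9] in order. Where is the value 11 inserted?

Starting tree (level order): [16, 9, 42, None, None, 19, 47, None, 35]
Insertion path: 16 -> 9
Result: insert 11 as right child of 9
Final tree (level order): [16, 9, 42, None, 11, 19, 47, None, None, None, 35]


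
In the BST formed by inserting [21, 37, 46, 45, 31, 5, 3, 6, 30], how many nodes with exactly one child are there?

Tree built from: [21, 37, 46, 45, 31, 5, 3, 6, 30]
Tree (level-order array): [21, 5, 37, 3, 6, 31, 46, None, None, None, None, 30, None, 45]
Rule: These are nodes with exactly 1 non-null child.
Per-node child counts:
  node 21: 2 child(ren)
  node 5: 2 child(ren)
  node 3: 0 child(ren)
  node 6: 0 child(ren)
  node 37: 2 child(ren)
  node 31: 1 child(ren)
  node 30: 0 child(ren)
  node 46: 1 child(ren)
  node 45: 0 child(ren)
Matching nodes: [31, 46]
Count of nodes with exactly one child: 2


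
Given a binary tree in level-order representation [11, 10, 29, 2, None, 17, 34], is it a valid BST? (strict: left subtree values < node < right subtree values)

Level-order array: [11, 10, 29, 2, None, 17, 34]
Validate using subtree bounds (lo, hi): at each node, require lo < value < hi,
then recurse left with hi=value and right with lo=value.
Preorder trace (stopping at first violation):
  at node 11 with bounds (-inf, +inf): OK
  at node 10 with bounds (-inf, 11): OK
  at node 2 with bounds (-inf, 10): OK
  at node 29 with bounds (11, +inf): OK
  at node 17 with bounds (11, 29): OK
  at node 34 with bounds (29, +inf): OK
No violation found at any node.
Result: Valid BST


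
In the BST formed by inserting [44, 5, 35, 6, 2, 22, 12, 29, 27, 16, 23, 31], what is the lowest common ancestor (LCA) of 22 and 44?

Tree insertion order: [44, 5, 35, 6, 2, 22, 12, 29, 27, 16, 23, 31]
Tree (level-order array): [44, 5, None, 2, 35, None, None, 6, None, None, 22, 12, 29, None, 16, 27, 31, None, None, 23]
In a BST, the LCA of p=22, q=44 is the first node v on the
root-to-leaf path with p <= v <= q (go left if both < v, right if both > v).
Walk from root:
  at 44: 22 <= 44 <= 44, this is the LCA
LCA = 44


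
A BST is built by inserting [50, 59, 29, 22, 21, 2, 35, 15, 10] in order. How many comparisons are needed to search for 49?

Search path for 49: 50 -> 29 -> 35
Found: False
Comparisons: 3


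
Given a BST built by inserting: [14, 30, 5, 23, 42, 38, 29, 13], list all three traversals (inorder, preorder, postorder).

Tree insertion order: [14, 30, 5, 23, 42, 38, 29, 13]
Tree (level-order array): [14, 5, 30, None, 13, 23, 42, None, None, None, 29, 38]
Inorder (L, root, R): [5, 13, 14, 23, 29, 30, 38, 42]
Preorder (root, L, R): [14, 5, 13, 30, 23, 29, 42, 38]
Postorder (L, R, root): [13, 5, 29, 23, 38, 42, 30, 14]


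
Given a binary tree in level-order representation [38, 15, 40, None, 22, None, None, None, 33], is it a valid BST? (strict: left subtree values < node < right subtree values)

Level-order array: [38, 15, 40, None, 22, None, None, None, 33]
Validate using subtree bounds (lo, hi): at each node, require lo < value < hi,
then recurse left with hi=value and right with lo=value.
Preorder trace (stopping at first violation):
  at node 38 with bounds (-inf, +inf): OK
  at node 15 with bounds (-inf, 38): OK
  at node 22 with bounds (15, 38): OK
  at node 33 with bounds (22, 38): OK
  at node 40 with bounds (38, +inf): OK
No violation found at any node.
Result: Valid BST


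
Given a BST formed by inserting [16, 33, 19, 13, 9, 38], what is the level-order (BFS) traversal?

Tree insertion order: [16, 33, 19, 13, 9, 38]
Tree (level-order array): [16, 13, 33, 9, None, 19, 38]
BFS from the root, enqueuing left then right child of each popped node:
  queue [16] -> pop 16, enqueue [13, 33], visited so far: [16]
  queue [13, 33] -> pop 13, enqueue [9], visited so far: [16, 13]
  queue [33, 9] -> pop 33, enqueue [19, 38], visited so far: [16, 13, 33]
  queue [9, 19, 38] -> pop 9, enqueue [none], visited so far: [16, 13, 33, 9]
  queue [19, 38] -> pop 19, enqueue [none], visited so far: [16, 13, 33, 9, 19]
  queue [38] -> pop 38, enqueue [none], visited so far: [16, 13, 33, 9, 19, 38]
Result: [16, 13, 33, 9, 19, 38]


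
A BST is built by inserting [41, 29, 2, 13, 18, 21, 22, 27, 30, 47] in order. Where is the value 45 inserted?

Starting tree (level order): [41, 29, 47, 2, 30, None, None, None, 13, None, None, None, 18, None, 21, None, 22, None, 27]
Insertion path: 41 -> 47
Result: insert 45 as left child of 47
Final tree (level order): [41, 29, 47, 2, 30, 45, None, None, 13, None, None, None, None, None, 18, None, 21, None, 22, None, 27]


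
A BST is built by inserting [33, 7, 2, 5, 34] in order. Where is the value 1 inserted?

Starting tree (level order): [33, 7, 34, 2, None, None, None, None, 5]
Insertion path: 33 -> 7 -> 2
Result: insert 1 as left child of 2
Final tree (level order): [33, 7, 34, 2, None, None, None, 1, 5]


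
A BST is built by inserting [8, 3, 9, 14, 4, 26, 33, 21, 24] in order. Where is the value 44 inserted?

Starting tree (level order): [8, 3, 9, None, 4, None, 14, None, None, None, 26, 21, 33, None, 24]
Insertion path: 8 -> 9 -> 14 -> 26 -> 33
Result: insert 44 as right child of 33
Final tree (level order): [8, 3, 9, None, 4, None, 14, None, None, None, 26, 21, 33, None, 24, None, 44]


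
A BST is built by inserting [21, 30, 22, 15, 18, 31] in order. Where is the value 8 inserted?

Starting tree (level order): [21, 15, 30, None, 18, 22, 31]
Insertion path: 21 -> 15
Result: insert 8 as left child of 15
Final tree (level order): [21, 15, 30, 8, 18, 22, 31]


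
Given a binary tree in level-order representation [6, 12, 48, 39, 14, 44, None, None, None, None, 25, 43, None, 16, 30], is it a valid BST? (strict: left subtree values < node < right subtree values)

Level-order array: [6, 12, 48, 39, 14, 44, None, None, None, None, 25, 43, None, 16, 30]
Validate using subtree bounds (lo, hi): at each node, require lo < value < hi,
then recurse left with hi=value and right with lo=value.
Preorder trace (stopping at first violation):
  at node 6 with bounds (-inf, +inf): OK
  at node 12 with bounds (-inf, 6): VIOLATION
Node 12 violates its bound: not (-inf < 12 < 6).
Result: Not a valid BST


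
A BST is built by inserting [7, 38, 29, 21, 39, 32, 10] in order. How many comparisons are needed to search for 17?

Search path for 17: 7 -> 38 -> 29 -> 21 -> 10
Found: False
Comparisons: 5


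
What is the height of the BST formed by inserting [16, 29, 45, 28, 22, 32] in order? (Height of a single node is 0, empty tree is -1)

Insertion order: [16, 29, 45, 28, 22, 32]
Tree (level-order array): [16, None, 29, 28, 45, 22, None, 32]
Compute height bottom-up (empty subtree = -1):
  height(22) = 1 + max(-1, -1) = 0
  height(28) = 1 + max(0, -1) = 1
  height(32) = 1 + max(-1, -1) = 0
  height(45) = 1 + max(0, -1) = 1
  height(29) = 1 + max(1, 1) = 2
  height(16) = 1 + max(-1, 2) = 3
Height = 3


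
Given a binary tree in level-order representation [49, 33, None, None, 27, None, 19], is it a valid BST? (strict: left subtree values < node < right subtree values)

Level-order array: [49, 33, None, None, 27, None, 19]
Validate using subtree bounds (lo, hi): at each node, require lo < value < hi,
then recurse left with hi=value and right with lo=value.
Preorder trace (stopping at first violation):
  at node 49 with bounds (-inf, +inf): OK
  at node 33 with bounds (-inf, 49): OK
  at node 27 with bounds (33, 49): VIOLATION
Node 27 violates its bound: not (33 < 27 < 49).
Result: Not a valid BST


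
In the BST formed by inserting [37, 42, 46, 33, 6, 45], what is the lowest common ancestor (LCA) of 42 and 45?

Tree insertion order: [37, 42, 46, 33, 6, 45]
Tree (level-order array): [37, 33, 42, 6, None, None, 46, None, None, 45]
In a BST, the LCA of p=42, q=45 is the first node v on the
root-to-leaf path with p <= v <= q (go left if both < v, right if both > v).
Walk from root:
  at 37: both 42 and 45 > 37, go right
  at 42: 42 <= 42 <= 45, this is the LCA
LCA = 42


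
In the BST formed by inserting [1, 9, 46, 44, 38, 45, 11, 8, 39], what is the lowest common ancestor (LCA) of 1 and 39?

Tree insertion order: [1, 9, 46, 44, 38, 45, 11, 8, 39]
Tree (level-order array): [1, None, 9, 8, 46, None, None, 44, None, 38, 45, 11, 39]
In a BST, the LCA of p=1, q=39 is the first node v on the
root-to-leaf path with p <= v <= q (go left if both < v, right if both > v).
Walk from root:
  at 1: 1 <= 1 <= 39, this is the LCA
LCA = 1


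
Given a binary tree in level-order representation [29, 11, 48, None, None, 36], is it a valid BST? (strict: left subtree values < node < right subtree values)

Level-order array: [29, 11, 48, None, None, 36]
Validate using subtree bounds (lo, hi): at each node, require lo < value < hi,
then recurse left with hi=value and right with lo=value.
Preorder trace (stopping at first violation):
  at node 29 with bounds (-inf, +inf): OK
  at node 11 with bounds (-inf, 29): OK
  at node 48 with bounds (29, +inf): OK
  at node 36 with bounds (29, 48): OK
No violation found at any node.
Result: Valid BST


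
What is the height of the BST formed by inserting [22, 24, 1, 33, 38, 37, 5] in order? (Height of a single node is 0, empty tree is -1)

Insertion order: [22, 24, 1, 33, 38, 37, 5]
Tree (level-order array): [22, 1, 24, None, 5, None, 33, None, None, None, 38, 37]
Compute height bottom-up (empty subtree = -1):
  height(5) = 1 + max(-1, -1) = 0
  height(1) = 1 + max(-1, 0) = 1
  height(37) = 1 + max(-1, -1) = 0
  height(38) = 1 + max(0, -1) = 1
  height(33) = 1 + max(-1, 1) = 2
  height(24) = 1 + max(-1, 2) = 3
  height(22) = 1 + max(1, 3) = 4
Height = 4


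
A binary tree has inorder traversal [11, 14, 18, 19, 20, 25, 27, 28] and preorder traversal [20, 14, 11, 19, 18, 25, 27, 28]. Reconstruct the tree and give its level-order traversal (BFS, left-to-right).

Inorder:  [11, 14, 18, 19, 20, 25, 27, 28]
Preorder: [20, 14, 11, 19, 18, 25, 27, 28]
Algorithm: preorder visits root first, so consume preorder in order;
for each root, split the current inorder slice at that value into
left-subtree inorder and right-subtree inorder, then recurse.
Recursive splits:
  root=20; inorder splits into left=[11, 14, 18, 19], right=[25, 27, 28]
  root=14; inorder splits into left=[11], right=[18, 19]
  root=11; inorder splits into left=[], right=[]
  root=19; inorder splits into left=[18], right=[]
  root=18; inorder splits into left=[], right=[]
  root=25; inorder splits into left=[], right=[27, 28]
  root=27; inorder splits into left=[], right=[28]
  root=28; inorder splits into left=[], right=[]
Reconstructed level-order: [20, 14, 25, 11, 19, 27, 18, 28]


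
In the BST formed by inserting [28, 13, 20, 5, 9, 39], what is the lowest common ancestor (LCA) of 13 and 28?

Tree insertion order: [28, 13, 20, 5, 9, 39]
Tree (level-order array): [28, 13, 39, 5, 20, None, None, None, 9]
In a BST, the LCA of p=13, q=28 is the first node v on the
root-to-leaf path with p <= v <= q (go left if both < v, right if both > v).
Walk from root:
  at 28: 13 <= 28 <= 28, this is the LCA
LCA = 28


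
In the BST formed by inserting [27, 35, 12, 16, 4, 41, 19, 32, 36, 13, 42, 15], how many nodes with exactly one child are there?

Tree built from: [27, 35, 12, 16, 4, 41, 19, 32, 36, 13, 42, 15]
Tree (level-order array): [27, 12, 35, 4, 16, 32, 41, None, None, 13, 19, None, None, 36, 42, None, 15]
Rule: These are nodes with exactly 1 non-null child.
Per-node child counts:
  node 27: 2 child(ren)
  node 12: 2 child(ren)
  node 4: 0 child(ren)
  node 16: 2 child(ren)
  node 13: 1 child(ren)
  node 15: 0 child(ren)
  node 19: 0 child(ren)
  node 35: 2 child(ren)
  node 32: 0 child(ren)
  node 41: 2 child(ren)
  node 36: 0 child(ren)
  node 42: 0 child(ren)
Matching nodes: [13]
Count of nodes with exactly one child: 1


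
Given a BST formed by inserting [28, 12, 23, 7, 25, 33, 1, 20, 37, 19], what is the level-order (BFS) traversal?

Tree insertion order: [28, 12, 23, 7, 25, 33, 1, 20, 37, 19]
Tree (level-order array): [28, 12, 33, 7, 23, None, 37, 1, None, 20, 25, None, None, None, None, 19]
BFS from the root, enqueuing left then right child of each popped node:
  queue [28] -> pop 28, enqueue [12, 33], visited so far: [28]
  queue [12, 33] -> pop 12, enqueue [7, 23], visited so far: [28, 12]
  queue [33, 7, 23] -> pop 33, enqueue [37], visited so far: [28, 12, 33]
  queue [7, 23, 37] -> pop 7, enqueue [1], visited so far: [28, 12, 33, 7]
  queue [23, 37, 1] -> pop 23, enqueue [20, 25], visited so far: [28, 12, 33, 7, 23]
  queue [37, 1, 20, 25] -> pop 37, enqueue [none], visited so far: [28, 12, 33, 7, 23, 37]
  queue [1, 20, 25] -> pop 1, enqueue [none], visited so far: [28, 12, 33, 7, 23, 37, 1]
  queue [20, 25] -> pop 20, enqueue [19], visited so far: [28, 12, 33, 7, 23, 37, 1, 20]
  queue [25, 19] -> pop 25, enqueue [none], visited so far: [28, 12, 33, 7, 23, 37, 1, 20, 25]
  queue [19] -> pop 19, enqueue [none], visited so far: [28, 12, 33, 7, 23, 37, 1, 20, 25, 19]
Result: [28, 12, 33, 7, 23, 37, 1, 20, 25, 19]


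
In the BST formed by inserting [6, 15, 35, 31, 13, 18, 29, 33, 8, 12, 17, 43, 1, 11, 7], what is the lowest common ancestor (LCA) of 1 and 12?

Tree insertion order: [6, 15, 35, 31, 13, 18, 29, 33, 8, 12, 17, 43, 1, 11, 7]
Tree (level-order array): [6, 1, 15, None, None, 13, 35, 8, None, 31, 43, 7, 12, 18, 33, None, None, None, None, 11, None, 17, 29]
In a BST, the LCA of p=1, q=12 is the first node v on the
root-to-leaf path with p <= v <= q (go left if both < v, right if both > v).
Walk from root:
  at 6: 1 <= 6 <= 12, this is the LCA
LCA = 6


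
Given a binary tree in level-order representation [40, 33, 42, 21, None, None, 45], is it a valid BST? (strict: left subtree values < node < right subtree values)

Level-order array: [40, 33, 42, 21, None, None, 45]
Validate using subtree bounds (lo, hi): at each node, require lo < value < hi,
then recurse left with hi=value and right with lo=value.
Preorder trace (stopping at first violation):
  at node 40 with bounds (-inf, +inf): OK
  at node 33 with bounds (-inf, 40): OK
  at node 21 with bounds (-inf, 33): OK
  at node 42 with bounds (40, +inf): OK
  at node 45 with bounds (42, +inf): OK
No violation found at any node.
Result: Valid BST


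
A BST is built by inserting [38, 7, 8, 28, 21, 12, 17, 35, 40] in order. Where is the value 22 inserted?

Starting tree (level order): [38, 7, 40, None, 8, None, None, None, 28, 21, 35, 12, None, None, None, None, 17]
Insertion path: 38 -> 7 -> 8 -> 28 -> 21
Result: insert 22 as right child of 21
Final tree (level order): [38, 7, 40, None, 8, None, None, None, 28, 21, 35, 12, 22, None, None, None, 17]


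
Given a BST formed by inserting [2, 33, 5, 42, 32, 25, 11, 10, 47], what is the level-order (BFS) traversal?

Tree insertion order: [2, 33, 5, 42, 32, 25, 11, 10, 47]
Tree (level-order array): [2, None, 33, 5, 42, None, 32, None, 47, 25, None, None, None, 11, None, 10]
BFS from the root, enqueuing left then right child of each popped node:
  queue [2] -> pop 2, enqueue [33], visited so far: [2]
  queue [33] -> pop 33, enqueue [5, 42], visited so far: [2, 33]
  queue [5, 42] -> pop 5, enqueue [32], visited so far: [2, 33, 5]
  queue [42, 32] -> pop 42, enqueue [47], visited so far: [2, 33, 5, 42]
  queue [32, 47] -> pop 32, enqueue [25], visited so far: [2, 33, 5, 42, 32]
  queue [47, 25] -> pop 47, enqueue [none], visited so far: [2, 33, 5, 42, 32, 47]
  queue [25] -> pop 25, enqueue [11], visited so far: [2, 33, 5, 42, 32, 47, 25]
  queue [11] -> pop 11, enqueue [10], visited so far: [2, 33, 5, 42, 32, 47, 25, 11]
  queue [10] -> pop 10, enqueue [none], visited so far: [2, 33, 5, 42, 32, 47, 25, 11, 10]
Result: [2, 33, 5, 42, 32, 47, 25, 11, 10]


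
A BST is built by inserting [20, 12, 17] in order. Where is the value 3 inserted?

Starting tree (level order): [20, 12, None, None, 17]
Insertion path: 20 -> 12
Result: insert 3 as left child of 12
Final tree (level order): [20, 12, None, 3, 17]


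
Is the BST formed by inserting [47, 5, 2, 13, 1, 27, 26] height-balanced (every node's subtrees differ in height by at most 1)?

Tree (level-order array): [47, 5, None, 2, 13, 1, None, None, 27, None, None, 26]
Definition: a tree is height-balanced if, at every node, |h(left) - h(right)| <= 1 (empty subtree has height -1).
Bottom-up per-node check:
  node 1: h_left=-1, h_right=-1, diff=0 [OK], height=0
  node 2: h_left=0, h_right=-1, diff=1 [OK], height=1
  node 26: h_left=-1, h_right=-1, diff=0 [OK], height=0
  node 27: h_left=0, h_right=-1, diff=1 [OK], height=1
  node 13: h_left=-1, h_right=1, diff=2 [FAIL (|-1-1|=2 > 1)], height=2
  node 5: h_left=1, h_right=2, diff=1 [OK], height=3
  node 47: h_left=3, h_right=-1, diff=4 [FAIL (|3--1|=4 > 1)], height=4
Node 13 violates the condition: |-1 - 1| = 2 > 1.
Result: Not balanced


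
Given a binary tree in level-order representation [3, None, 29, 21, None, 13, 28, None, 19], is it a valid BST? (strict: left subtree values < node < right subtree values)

Level-order array: [3, None, 29, 21, None, 13, 28, None, 19]
Validate using subtree bounds (lo, hi): at each node, require lo < value < hi,
then recurse left with hi=value and right with lo=value.
Preorder trace (stopping at first violation):
  at node 3 with bounds (-inf, +inf): OK
  at node 29 with bounds (3, +inf): OK
  at node 21 with bounds (3, 29): OK
  at node 13 with bounds (3, 21): OK
  at node 19 with bounds (13, 21): OK
  at node 28 with bounds (21, 29): OK
No violation found at any node.
Result: Valid BST


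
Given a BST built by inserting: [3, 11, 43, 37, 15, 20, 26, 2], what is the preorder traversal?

Tree insertion order: [3, 11, 43, 37, 15, 20, 26, 2]
Tree (level-order array): [3, 2, 11, None, None, None, 43, 37, None, 15, None, None, 20, None, 26]
Preorder traversal: [3, 2, 11, 43, 37, 15, 20, 26]


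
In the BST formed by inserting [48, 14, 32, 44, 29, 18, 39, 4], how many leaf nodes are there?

Tree built from: [48, 14, 32, 44, 29, 18, 39, 4]
Tree (level-order array): [48, 14, None, 4, 32, None, None, 29, 44, 18, None, 39]
Rule: A leaf has 0 children.
Per-node child counts:
  node 48: 1 child(ren)
  node 14: 2 child(ren)
  node 4: 0 child(ren)
  node 32: 2 child(ren)
  node 29: 1 child(ren)
  node 18: 0 child(ren)
  node 44: 1 child(ren)
  node 39: 0 child(ren)
Matching nodes: [4, 18, 39]
Count of leaf nodes: 3
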